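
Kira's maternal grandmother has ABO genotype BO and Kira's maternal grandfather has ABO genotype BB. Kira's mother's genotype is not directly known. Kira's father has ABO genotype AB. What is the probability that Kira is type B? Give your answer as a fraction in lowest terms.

1/2

Kira's mother's ABO genotype from BO × BB: 1/2 BB, 1/2 BO.
Crossing each possibility with the father AB and summing P(type B): 1/2·1/2 + 1/2·1/2 = 1/2.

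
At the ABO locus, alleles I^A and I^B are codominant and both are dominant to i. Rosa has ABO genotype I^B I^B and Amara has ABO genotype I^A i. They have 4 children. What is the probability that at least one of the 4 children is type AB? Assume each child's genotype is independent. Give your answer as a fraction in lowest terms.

ABO cross I^B I^B × I^A i → 1/2 B, 1/2 AB.
So P(type AB) = 1/2 per child.
P(none) = (1/2)^4 = 1/16; P(at least one) = 1 − 1/16 = 15/16.

15/16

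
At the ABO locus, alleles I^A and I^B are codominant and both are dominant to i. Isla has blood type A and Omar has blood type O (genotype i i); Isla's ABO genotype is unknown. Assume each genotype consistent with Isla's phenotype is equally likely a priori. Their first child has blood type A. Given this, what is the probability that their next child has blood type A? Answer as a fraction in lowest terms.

Possible genotypes: Isla ∈ {I^A I^A, I^A i}; Omar ∈ {i i}.
Weight each parental genotype pair by prior × P(type-A child):
  I^A I^A × i i: posterior weight 2/3; P(next child type A) = 1.
  I^A i × i i: posterior weight 1/3; P(next child type A) = 1/2.
Weighted sum = 5/6.

5/6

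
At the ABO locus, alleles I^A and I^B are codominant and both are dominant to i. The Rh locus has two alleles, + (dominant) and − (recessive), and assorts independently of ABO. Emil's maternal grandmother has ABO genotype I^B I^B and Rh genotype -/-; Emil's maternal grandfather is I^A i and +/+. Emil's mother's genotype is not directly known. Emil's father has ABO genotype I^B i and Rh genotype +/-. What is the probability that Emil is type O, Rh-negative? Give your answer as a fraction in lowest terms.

1/32

Emil's mother's ABO genotype from I^B I^B × I^A i: 1/2 I^A I^B, 1/2 I^B i.
Crossing each possibility with the father I^B i and summing P(type O): 1/2·0 + 1/2·1/4 = 1/8.
Similarly for Rh via the mother's Rh distribution: P(Rh-) = 1/4.
Independent loci: 1/8 × 1/4 = 1/32.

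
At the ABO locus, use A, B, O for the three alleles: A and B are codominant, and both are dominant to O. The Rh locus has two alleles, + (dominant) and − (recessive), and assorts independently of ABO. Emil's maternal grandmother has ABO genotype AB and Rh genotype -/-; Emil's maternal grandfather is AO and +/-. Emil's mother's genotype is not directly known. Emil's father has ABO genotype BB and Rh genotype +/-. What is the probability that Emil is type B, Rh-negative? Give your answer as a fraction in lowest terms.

Emil's mother's ABO genotype from AB × AO: 1/4 AA, 1/4 AB, 1/4 AO, 1/4 BO.
Crossing each possibility with the father BB and summing P(type B): 1/4·0 + 1/4·1/2 + 1/4·1/2 + 1/4·1 = 1/2.
Similarly for Rh via the mother's Rh distribution: P(Rh-) = 3/8.
Independent loci: 1/2 × 3/8 = 3/16.

3/16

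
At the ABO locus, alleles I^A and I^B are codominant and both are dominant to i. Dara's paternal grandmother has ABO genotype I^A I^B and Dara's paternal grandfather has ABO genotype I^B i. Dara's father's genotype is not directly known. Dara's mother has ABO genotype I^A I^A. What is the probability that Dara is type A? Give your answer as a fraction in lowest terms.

Dara's father's ABO genotype from I^A I^B × I^B i: 1/4 I^A I^B, 1/4 I^A i, 1/4 I^B I^B, 1/4 I^B i.
Crossing each possibility with the mother I^A I^A and summing P(type A): 1/4·1/2 + 1/4·1 + 1/4·0 + 1/4·1/2 = 1/2.

1/2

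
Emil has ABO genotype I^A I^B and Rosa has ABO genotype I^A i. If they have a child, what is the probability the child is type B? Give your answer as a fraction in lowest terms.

ABO cross I^A I^B × I^A i → offspring phenotypes: 1/2 A, 1/4 B, 1/4 AB.
So P(type B) = 1/4.

1/4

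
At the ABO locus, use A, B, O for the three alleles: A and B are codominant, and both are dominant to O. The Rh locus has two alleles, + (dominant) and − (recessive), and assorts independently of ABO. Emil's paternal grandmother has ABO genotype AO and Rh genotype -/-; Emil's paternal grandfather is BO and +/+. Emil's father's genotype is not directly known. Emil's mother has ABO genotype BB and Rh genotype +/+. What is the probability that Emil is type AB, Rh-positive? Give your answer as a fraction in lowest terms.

Emil's father's ABO genotype from AO × BO: 1/4 AB, 1/4 AO, 1/4 BO, 1/4 OO.
Crossing each possibility with the mother BB and summing P(type AB): 1/4·1/2 + 1/4·1/2 + 1/4·0 + 1/4·0 = 1/4.
Similarly for Rh via the father's Rh distribution: P(Rh+) = 1.
Independent loci: 1/4 × 1 = 1/4.

1/4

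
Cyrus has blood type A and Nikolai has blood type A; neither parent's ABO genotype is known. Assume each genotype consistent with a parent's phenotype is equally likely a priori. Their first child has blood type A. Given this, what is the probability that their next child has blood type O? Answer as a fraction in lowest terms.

1/20

Possible genotypes: Cyrus ∈ {I^A I^A, I^A i}; Nikolai ∈ {I^A I^A, I^A i}.
Weight each parental genotype pair by prior × P(type-A child):
  I^A I^A × I^A I^A: posterior weight 4/15; P(next child type O) = 0.
  I^A I^A × I^A i: posterior weight 4/15; P(next child type O) = 0.
  I^A i × I^A I^A: posterior weight 4/15; P(next child type O) = 0.
  I^A i × I^A i: posterior weight 1/5; P(next child type O) = 1/4.
Weighted sum = 1/20.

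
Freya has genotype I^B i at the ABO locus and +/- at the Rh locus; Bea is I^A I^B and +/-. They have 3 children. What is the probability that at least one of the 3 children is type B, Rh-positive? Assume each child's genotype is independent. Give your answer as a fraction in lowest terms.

387/512

ABO cross I^B i × I^A I^B → 1/4 A, 1/2 B, 1/4 AB.
Rh cross +/- × +/- → 3/4 Rh+, 1/4 Rh-; so P(type B, Rh-positive) = 1/2 × 3/4 = 3/8 per child.
P(none) = (5/8)^3 = 125/512; P(at least one) = 1 − 125/512 = 387/512.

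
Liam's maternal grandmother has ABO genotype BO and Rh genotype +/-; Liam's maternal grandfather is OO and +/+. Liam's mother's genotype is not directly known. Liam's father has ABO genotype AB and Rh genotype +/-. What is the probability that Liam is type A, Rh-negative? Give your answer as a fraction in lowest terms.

3/64

Liam's mother's ABO genotype from BO × OO: 1/2 BO, 1/2 OO.
Crossing each possibility with the father AB and summing P(type A): 1/2·1/4 + 1/2·1/2 = 3/8.
Similarly for Rh via the mother's Rh distribution: P(Rh-) = 1/8.
Independent loci: 3/8 × 1/8 = 3/64.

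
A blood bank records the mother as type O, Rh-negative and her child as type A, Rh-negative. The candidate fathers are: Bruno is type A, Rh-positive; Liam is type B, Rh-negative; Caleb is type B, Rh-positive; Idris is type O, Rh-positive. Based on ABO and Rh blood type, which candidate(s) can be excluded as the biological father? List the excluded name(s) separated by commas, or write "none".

Liam, Caleb, Idris

A candidate is excluded only if no genotype consistent with his phenotype could produce a type A, Rh-negative child with a type O, Rh-negative mother.
Liam (type B, Rh-): no genotype consistent with that phenotype can produce a type-A Rh- child with a type-O mother.
Caleb (type B, Rh+): no genotype consistent with that phenotype can produce a type-A Rh- child with a type-O mother.
Idris (type O, Rh+): no genotype consistent with that phenotype can produce a type-A Rh- child with a type-O mother.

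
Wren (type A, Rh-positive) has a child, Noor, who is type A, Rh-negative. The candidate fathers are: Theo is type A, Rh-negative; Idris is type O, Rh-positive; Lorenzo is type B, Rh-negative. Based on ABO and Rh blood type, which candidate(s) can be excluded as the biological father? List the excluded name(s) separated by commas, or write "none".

none

A candidate is excluded only if no genotype consistent with his phenotype could produce a type A, Rh-negative child with a type A, Rh-positive mother.
Every candidate has at least one consistent genotype combination, so none can be excluded.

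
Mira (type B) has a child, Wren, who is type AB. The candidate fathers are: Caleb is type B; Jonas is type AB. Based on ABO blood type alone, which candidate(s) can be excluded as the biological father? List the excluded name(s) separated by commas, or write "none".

A candidate is excluded only if no genotype consistent with his phenotype could produce a type AB child with a type B mother.
Caleb (type B): no genotype consistent with that phenotype can produce a type-AB child with a type-B mother.

Caleb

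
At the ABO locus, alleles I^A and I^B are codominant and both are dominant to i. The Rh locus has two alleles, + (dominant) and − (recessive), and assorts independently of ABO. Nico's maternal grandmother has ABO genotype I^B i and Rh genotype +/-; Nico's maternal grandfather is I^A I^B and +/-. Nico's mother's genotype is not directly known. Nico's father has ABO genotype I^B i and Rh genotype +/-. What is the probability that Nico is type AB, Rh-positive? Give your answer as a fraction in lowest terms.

3/32

Nico's mother's ABO genotype from I^B i × I^A I^B: 1/4 I^A I^B, 1/4 I^A i, 1/4 I^B I^B, 1/4 I^B i.
Crossing each possibility with the father I^B i and summing P(type AB): 1/4·1/4 + 1/4·1/4 + 1/4·0 + 1/4·0 = 1/8.
Similarly for Rh via the mother's Rh distribution: P(Rh+) = 3/4.
Independent loci: 1/8 × 3/4 = 3/32.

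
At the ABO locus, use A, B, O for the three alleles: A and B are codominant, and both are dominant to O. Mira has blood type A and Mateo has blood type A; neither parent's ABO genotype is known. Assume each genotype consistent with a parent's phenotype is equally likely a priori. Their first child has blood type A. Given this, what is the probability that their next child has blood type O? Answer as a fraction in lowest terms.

1/20

Possible genotypes: Mira ∈ {AA, AO}; Mateo ∈ {AA, AO}.
Weight each parental genotype pair by prior × P(type-A child):
  AA × AA: posterior weight 4/15; P(next child type O) = 0.
  AA × AO: posterior weight 4/15; P(next child type O) = 0.
  AO × AA: posterior weight 4/15; P(next child type O) = 0.
  AO × AO: posterior weight 1/5; P(next child type O) = 1/4.
Weighted sum = 1/20.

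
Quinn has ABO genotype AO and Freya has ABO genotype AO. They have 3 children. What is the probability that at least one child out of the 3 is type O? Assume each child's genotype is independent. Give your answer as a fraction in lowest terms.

ABO cross AO × AO → 1/4 O, 3/4 A.
So P(type O) = 1/4 per child.
P(none) = (3/4)^3 = 27/64; P(at least one) = 1 − 27/64 = 37/64.

37/64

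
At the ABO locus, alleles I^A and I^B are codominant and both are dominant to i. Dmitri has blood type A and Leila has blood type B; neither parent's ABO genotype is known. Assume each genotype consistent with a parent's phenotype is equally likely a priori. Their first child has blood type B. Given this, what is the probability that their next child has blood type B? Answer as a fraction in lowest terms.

Possible genotypes: Dmitri ∈ {I^A I^A, I^A i}; Leila ∈ {I^B I^B, I^B i}.
Weight each parental genotype pair by prior × P(type-B child):
  I^A i × I^B I^B: posterior weight 2/3; P(next child type B) = 1/2.
  I^A i × I^B i: posterior weight 1/3; P(next child type B) = 1/4.
Weighted sum = 5/12.

5/12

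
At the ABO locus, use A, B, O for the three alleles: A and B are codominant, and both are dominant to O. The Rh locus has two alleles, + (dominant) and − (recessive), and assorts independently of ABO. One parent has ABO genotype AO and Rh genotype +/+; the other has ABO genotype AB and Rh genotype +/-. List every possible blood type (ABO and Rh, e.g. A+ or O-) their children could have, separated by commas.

A+, B+, AB+

Gametes from AO × AB give offspring ABO genotypes AA, AB, AO, BO, i.e. phenotypes A, B, AB.
Rh cross +/+ × +/- → phenotypes Rh+.
Combining independently: A+, B+, AB+.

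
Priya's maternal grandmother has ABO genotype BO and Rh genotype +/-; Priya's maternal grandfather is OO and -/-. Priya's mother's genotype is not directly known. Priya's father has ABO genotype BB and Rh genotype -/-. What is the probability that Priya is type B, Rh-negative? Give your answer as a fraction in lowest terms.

3/4

Priya's mother's ABO genotype from BO × OO: 1/2 BO, 1/2 OO.
Crossing each possibility with the father BB and summing P(type B): 1/2·1 + 1/2·1 = 1.
Similarly for Rh via the mother's Rh distribution: P(Rh-) = 3/4.
Independent loci: 1 × 3/4 = 3/4.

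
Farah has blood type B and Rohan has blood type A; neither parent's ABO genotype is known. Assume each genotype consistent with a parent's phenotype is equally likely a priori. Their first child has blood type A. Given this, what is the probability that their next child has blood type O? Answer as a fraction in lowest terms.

1/12

Possible genotypes: Farah ∈ {BB, BO}; Rohan ∈ {AA, AO}.
Weight each parental genotype pair by prior × P(type-A child):
  BO × AA: posterior weight 2/3; P(next child type O) = 0.
  BO × AO: posterior weight 1/3; P(next child type O) = 1/4.
Weighted sum = 1/12.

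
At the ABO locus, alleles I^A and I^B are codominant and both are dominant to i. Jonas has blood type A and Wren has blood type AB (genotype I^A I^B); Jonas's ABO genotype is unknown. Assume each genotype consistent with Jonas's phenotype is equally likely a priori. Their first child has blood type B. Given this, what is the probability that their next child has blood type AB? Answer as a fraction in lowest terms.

1/4

Possible genotypes: Jonas ∈ {I^A I^A, I^A i}; Wren ∈ {I^A I^B}.
Weight each parental genotype pair by prior × P(type-B child):
  I^A i × I^A I^B: posterior weight 1; P(next child type AB) = 1/4.
Weighted sum = 1/4.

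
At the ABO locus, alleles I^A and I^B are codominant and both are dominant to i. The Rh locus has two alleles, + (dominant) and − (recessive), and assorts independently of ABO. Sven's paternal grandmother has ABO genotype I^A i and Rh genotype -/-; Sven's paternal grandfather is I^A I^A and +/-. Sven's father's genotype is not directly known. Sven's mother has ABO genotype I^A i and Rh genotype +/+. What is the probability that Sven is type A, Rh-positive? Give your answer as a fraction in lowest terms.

7/8

Sven's father's ABO genotype from I^A i × I^A I^A: 1/2 I^A I^A, 1/2 I^A i.
Crossing each possibility with the mother I^A i and summing P(type A): 1/2·1 + 1/2·3/4 = 7/8.
Similarly for Rh via the father's Rh distribution: P(Rh+) = 1.
Independent loci: 7/8 × 1 = 7/8.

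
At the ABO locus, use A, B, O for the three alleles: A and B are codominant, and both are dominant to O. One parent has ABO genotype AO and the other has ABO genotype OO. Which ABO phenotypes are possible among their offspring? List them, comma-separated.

Gametes from AO × OO give offspring ABO genotypes AO, OO, i.e. phenotypes O, A.

O, A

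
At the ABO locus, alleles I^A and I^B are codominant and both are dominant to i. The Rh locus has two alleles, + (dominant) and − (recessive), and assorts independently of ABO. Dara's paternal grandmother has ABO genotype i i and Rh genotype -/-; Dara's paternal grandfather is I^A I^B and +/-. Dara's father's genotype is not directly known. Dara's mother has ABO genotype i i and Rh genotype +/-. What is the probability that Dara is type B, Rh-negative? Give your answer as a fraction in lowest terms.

Dara's father's ABO genotype from i i × I^A I^B: 1/2 I^A i, 1/2 I^B i.
Crossing each possibility with the mother i i and summing P(type B): 1/2·0 + 1/2·1/2 = 1/4.
Similarly for Rh via the father's Rh distribution: P(Rh-) = 3/8.
Independent loci: 1/4 × 3/8 = 3/32.

3/32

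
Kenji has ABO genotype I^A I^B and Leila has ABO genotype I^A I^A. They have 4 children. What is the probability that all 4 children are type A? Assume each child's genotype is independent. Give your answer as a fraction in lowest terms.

ABO cross I^A I^B × I^A I^A → 1/2 A, 1/2 AB.
So P(type A) = 1/2 per child.
All 4 independent: (1/2)^4 = 1/16.

1/16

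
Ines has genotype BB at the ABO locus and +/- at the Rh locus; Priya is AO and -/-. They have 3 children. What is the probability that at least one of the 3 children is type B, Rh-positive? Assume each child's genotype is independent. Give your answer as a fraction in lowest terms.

37/64

ABO cross BB × AO → 1/2 B, 1/2 AB.
Rh cross +/- × -/- → 1/2 Rh+, 1/2 Rh-; so P(type B, Rh-positive) = 1/2 × 1/2 = 1/4 per child.
P(none) = (3/4)^3 = 27/64; P(at least one) = 1 − 27/64 = 37/64.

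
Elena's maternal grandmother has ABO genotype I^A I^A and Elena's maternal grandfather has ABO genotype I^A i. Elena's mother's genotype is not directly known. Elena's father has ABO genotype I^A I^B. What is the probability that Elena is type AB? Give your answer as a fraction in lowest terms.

Elena's mother's ABO genotype from I^A I^A × I^A i: 1/2 I^A I^A, 1/2 I^A i.
Crossing each possibility with the father I^A I^B and summing P(type AB): 1/2·1/2 + 1/2·1/4 = 3/8.

3/8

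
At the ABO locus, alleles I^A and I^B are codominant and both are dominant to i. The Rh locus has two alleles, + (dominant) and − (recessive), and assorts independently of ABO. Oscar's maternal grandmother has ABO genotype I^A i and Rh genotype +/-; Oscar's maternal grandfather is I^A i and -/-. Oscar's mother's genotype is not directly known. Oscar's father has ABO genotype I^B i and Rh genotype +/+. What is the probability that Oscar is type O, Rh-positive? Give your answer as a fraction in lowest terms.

Oscar's mother's ABO genotype from I^A i × I^A i: 1/4 I^A I^A, 1/2 I^A i, 1/4 i i.
Crossing each possibility with the father I^B i and summing P(type O): 1/4·0 + 1/2·1/4 + 1/4·1/2 = 1/4.
Similarly for Rh via the mother's Rh distribution: P(Rh+) = 1.
Independent loci: 1/4 × 1 = 1/4.

1/4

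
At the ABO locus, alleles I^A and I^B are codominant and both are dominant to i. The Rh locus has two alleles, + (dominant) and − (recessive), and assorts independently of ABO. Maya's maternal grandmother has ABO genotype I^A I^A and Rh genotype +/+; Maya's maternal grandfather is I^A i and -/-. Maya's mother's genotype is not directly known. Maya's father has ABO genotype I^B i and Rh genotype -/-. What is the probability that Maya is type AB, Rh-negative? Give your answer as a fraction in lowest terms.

3/16

Maya's mother's ABO genotype from I^A I^A × I^A i: 1/2 I^A I^A, 1/2 I^A i.
Crossing each possibility with the father I^B i and summing P(type AB): 1/2·1/2 + 1/2·1/4 = 3/8.
Similarly for Rh via the mother's Rh distribution: P(Rh-) = 1/2.
Independent loci: 3/8 × 1/2 = 3/16.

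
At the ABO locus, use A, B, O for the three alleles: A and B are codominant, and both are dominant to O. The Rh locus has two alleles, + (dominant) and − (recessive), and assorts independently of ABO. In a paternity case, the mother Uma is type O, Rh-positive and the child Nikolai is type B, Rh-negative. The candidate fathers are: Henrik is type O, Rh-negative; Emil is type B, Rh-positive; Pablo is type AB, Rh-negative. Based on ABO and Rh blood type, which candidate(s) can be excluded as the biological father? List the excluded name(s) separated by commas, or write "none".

Henrik

A candidate is excluded only if no genotype consistent with his phenotype could produce a type B, Rh-negative child with a type O, Rh-positive mother.
Henrik (type O, Rh-): no genotype consistent with that phenotype can produce a type-B Rh- child with a type-O mother.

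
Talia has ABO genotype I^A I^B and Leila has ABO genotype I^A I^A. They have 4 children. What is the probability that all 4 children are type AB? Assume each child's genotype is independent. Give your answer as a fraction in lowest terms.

1/16

ABO cross I^A I^B × I^A I^A → 1/2 A, 1/2 AB.
So P(type AB) = 1/2 per child.
All 4 independent: (1/2)^4 = 1/16.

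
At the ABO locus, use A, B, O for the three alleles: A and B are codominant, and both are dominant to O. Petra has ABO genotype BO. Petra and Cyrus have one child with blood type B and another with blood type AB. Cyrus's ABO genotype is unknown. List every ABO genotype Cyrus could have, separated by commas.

For each candidate genotype of Cyrus, check whether crossing it with BO can produce every observed child phenotype.
  AA → possible child types {A, AB} ✗
  AB → possible child types {A, B, AB} ✓
  AO → possible child types {O, A, B, AB} ✓
  BB → possible child types {B} ✗
  BO → possible child types {O, B} ✗
  OO → possible child types {O, B} ✗

AB, AO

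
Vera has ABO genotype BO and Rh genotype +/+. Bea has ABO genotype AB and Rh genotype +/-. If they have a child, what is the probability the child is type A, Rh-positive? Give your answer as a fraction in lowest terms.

ABO cross BO × AB → offspring phenotypes: 1/4 A, 1/2 B, 1/4 AB.
Rh cross +/+ × +/- → 1 Rh+.
Independent loci: P(type A, Rh-positive) = 1/4 × 1 = 1/4.

1/4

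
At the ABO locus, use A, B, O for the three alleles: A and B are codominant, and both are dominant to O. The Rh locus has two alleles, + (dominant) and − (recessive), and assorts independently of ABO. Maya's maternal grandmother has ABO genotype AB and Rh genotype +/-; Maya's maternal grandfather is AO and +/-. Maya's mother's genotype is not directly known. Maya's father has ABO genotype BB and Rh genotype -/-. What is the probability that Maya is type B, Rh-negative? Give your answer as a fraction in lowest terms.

Maya's mother's ABO genotype from AB × AO: 1/4 AA, 1/4 AB, 1/4 AO, 1/4 BO.
Crossing each possibility with the father BB and summing P(type B): 1/4·0 + 1/4·1/2 + 1/4·1/2 + 1/4·1 = 1/2.
Similarly for Rh via the mother's Rh distribution: P(Rh-) = 1/2.
Independent loci: 1/2 × 1/2 = 1/4.

1/4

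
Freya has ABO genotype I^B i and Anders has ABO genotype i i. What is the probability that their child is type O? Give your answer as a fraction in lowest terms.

1/2

ABO cross I^B i × i i → offspring phenotypes: 1/2 O, 1/2 B.
So P(type O) = 1/2.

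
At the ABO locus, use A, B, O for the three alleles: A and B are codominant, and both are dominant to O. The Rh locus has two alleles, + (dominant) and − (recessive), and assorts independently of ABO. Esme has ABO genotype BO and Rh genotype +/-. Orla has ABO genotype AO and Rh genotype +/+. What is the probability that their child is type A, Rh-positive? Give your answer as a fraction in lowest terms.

1/4

ABO cross BO × AO → offspring phenotypes: 1/4 O, 1/4 A, 1/4 B, 1/4 AB.
Rh cross +/- × +/+ → 1 Rh+.
Independent loci: P(type A, Rh-positive) = 1/4 × 1 = 1/4.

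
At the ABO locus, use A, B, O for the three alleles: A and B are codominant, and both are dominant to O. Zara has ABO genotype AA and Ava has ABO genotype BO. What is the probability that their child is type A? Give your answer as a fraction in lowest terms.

ABO cross AA × BO → offspring phenotypes: 1/2 A, 1/2 AB.
So P(type A) = 1/2.

1/2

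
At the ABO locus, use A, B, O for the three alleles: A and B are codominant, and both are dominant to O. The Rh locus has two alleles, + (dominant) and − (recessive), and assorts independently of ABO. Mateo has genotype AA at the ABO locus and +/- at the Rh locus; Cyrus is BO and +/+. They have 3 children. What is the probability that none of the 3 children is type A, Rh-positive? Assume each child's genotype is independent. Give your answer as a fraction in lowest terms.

ABO cross AA × BO → 1/2 A, 1/2 AB.
Rh cross +/- × +/+ → 1 Rh+; so P(type A, Rh-positive) = 1/2 × 1 = 1/2 per child.
P(not type A, Rh-positive) = 1/2 for one child; (1/2)^3 = 1/8.

1/8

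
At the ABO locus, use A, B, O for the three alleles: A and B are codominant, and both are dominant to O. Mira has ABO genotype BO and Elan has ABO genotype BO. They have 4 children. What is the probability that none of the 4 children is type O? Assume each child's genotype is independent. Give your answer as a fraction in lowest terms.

81/256

ABO cross BO × BO → 1/4 O, 3/4 B.
So P(type O) = 1/4 per child.
P(not type O) = 3/4 for one child; (3/4)^4 = 81/256.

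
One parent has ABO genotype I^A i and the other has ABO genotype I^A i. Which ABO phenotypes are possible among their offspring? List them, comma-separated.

Gametes from I^A i × I^A i give offspring ABO genotypes I^A I^A, I^A i, i i, i.e. phenotypes O, A.

O, A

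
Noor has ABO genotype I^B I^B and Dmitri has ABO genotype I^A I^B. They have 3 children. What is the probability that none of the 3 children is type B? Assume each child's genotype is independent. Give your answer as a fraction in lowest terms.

1/8

ABO cross I^B I^B × I^A I^B → 1/2 B, 1/2 AB.
So P(type B) = 1/2 per child.
P(not type B) = 1/2 for one child; (1/2)^3 = 1/8.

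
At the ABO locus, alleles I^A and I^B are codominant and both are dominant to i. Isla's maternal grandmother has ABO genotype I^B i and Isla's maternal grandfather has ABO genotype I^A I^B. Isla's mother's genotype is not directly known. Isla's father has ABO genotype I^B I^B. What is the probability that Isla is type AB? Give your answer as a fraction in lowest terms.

1/4

Isla's mother's ABO genotype from I^B i × I^A I^B: 1/4 I^A I^B, 1/4 I^A i, 1/4 I^B I^B, 1/4 I^B i.
Crossing each possibility with the father I^B I^B and summing P(type AB): 1/4·1/2 + 1/4·1/2 + 1/4·0 + 1/4·0 = 1/4.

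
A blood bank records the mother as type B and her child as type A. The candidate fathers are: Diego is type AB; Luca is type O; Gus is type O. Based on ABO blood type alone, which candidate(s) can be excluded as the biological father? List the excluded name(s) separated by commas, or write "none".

A candidate is excluded only if no genotype consistent with his phenotype could produce a type A child with a type B mother.
Luca (type O): no genotype consistent with that phenotype can produce a type-A child with a type-B mother.
Gus (type O): no genotype consistent with that phenotype can produce a type-A child with a type-B mother.

Luca, Gus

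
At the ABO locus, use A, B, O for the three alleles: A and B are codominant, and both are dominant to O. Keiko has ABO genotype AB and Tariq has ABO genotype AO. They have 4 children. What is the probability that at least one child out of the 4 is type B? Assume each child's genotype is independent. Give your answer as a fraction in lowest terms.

ABO cross AB × AO → 1/2 A, 1/4 B, 1/4 AB.
So P(type B) = 1/4 per child.
P(none) = (3/4)^4 = 81/256; P(at least one) = 1 − 81/256 = 175/256.

175/256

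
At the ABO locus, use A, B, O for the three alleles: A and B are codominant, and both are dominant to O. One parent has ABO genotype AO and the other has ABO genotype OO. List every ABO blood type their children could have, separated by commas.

O, A

Gametes from AO × OO give offspring ABO genotypes AO, OO, i.e. phenotypes O, A.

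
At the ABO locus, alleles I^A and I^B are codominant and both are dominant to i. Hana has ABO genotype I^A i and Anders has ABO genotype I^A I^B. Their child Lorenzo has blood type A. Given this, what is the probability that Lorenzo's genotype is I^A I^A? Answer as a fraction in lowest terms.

1/2

Cross I^A i × I^A I^B → 1/4 I^A I^A, 1/4 I^A I^B, 1/4 I^A i, 1/4 I^B i.
Type-A genotypes among offspring: I^A I^A (1/4), I^A i (1/4); total 1/2.
P(I^A I^A | type A) = (1/4) / (1/2) = 1/2.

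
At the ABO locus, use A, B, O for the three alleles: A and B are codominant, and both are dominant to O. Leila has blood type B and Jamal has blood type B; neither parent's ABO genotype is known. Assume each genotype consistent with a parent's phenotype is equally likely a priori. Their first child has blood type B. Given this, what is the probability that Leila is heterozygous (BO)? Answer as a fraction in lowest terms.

7/15

Possible genotypes: Leila ∈ {BB, BO}; Jamal ∈ {BB, BO}.
Weight each parental genotype pair by prior × P(type-B child):
  BB × BB: posterior weight 4/15.
  BB × BO: posterior weight 4/15.
  BO × BB: posterior weight 4/15.
  BO × BO: posterior weight 1/5.
Sum the posterior weight over pairs where Leila is BO: 7/15.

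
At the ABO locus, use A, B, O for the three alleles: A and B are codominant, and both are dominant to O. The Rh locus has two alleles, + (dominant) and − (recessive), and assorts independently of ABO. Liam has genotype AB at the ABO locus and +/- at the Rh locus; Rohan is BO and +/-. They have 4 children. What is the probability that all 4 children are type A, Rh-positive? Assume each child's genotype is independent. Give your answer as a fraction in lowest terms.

81/65536

ABO cross AB × BO → 1/4 A, 1/2 B, 1/4 AB.
Rh cross +/- × +/- → 3/4 Rh+, 1/4 Rh-; so P(type A, Rh-positive) = 1/4 × 3/4 = 3/16 per child.
All 4 independent: (3/16)^4 = 81/65536.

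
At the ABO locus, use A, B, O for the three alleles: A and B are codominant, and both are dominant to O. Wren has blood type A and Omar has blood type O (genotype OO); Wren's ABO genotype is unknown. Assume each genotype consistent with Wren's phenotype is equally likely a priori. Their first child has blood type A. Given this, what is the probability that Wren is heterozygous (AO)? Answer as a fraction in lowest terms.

1/3

Possible genotypes: Wren ∈ {AA, AO}; Omar ∈ {OO}.
Weight each parental genotype pair by prior × P(type-A child):
  AA × OO: posterior weight 2/3.
  AO × OO: posterior weight 1/3.
Sum the posterior weight over pairs where Wren is AO: 1/3.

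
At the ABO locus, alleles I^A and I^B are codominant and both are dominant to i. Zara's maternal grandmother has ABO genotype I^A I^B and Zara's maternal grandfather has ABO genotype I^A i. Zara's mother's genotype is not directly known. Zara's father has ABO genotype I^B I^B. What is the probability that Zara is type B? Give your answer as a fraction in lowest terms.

Zara's mother's ABO genotype from I^A I^B × I^A i: 1/4 I^A I^A, 1/4 I^A I^B, 1/4 I^A i, 1/4 I^B i.
Crossing each possibility with the father I^B I^B and summing P(type B): 1/4·0 + 1/4·1/2 + 1/4·1/2 + 1/4·1 = 1/2.

1/2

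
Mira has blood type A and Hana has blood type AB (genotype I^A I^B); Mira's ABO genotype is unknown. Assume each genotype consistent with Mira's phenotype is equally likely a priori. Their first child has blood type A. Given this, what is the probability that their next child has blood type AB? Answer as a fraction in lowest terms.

Possible genotypes: Mira ∈ {I^A I^A, I^A i}; Hana ∈ {I^A I^B}.
Weight each parental genotype pair by prior × P(type-A child):
  I^A I^A × I^A I^B: posterior weight 1/2; P(next child type AB) = 1/2.
  I^A i × I^A I^B: posterior weight 1/2; P(next child type AB) = 1/4.
Weighted sum = 3/8.

3/8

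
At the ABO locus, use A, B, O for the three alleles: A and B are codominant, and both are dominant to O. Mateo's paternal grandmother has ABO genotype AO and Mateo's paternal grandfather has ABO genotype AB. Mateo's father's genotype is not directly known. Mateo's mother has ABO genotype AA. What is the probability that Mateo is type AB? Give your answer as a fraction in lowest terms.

Mateo's father's ABO genotype from AO × AB: 1/4 AA, 1/4 AB, 1/4 AO, 1/4 BO.
Crossing each possibility with the mother AA and summing P(type AB): 1/4·0 + 1/4·1/2 + 1/4·0 + 1/4·1/2 = 1/4.

1/4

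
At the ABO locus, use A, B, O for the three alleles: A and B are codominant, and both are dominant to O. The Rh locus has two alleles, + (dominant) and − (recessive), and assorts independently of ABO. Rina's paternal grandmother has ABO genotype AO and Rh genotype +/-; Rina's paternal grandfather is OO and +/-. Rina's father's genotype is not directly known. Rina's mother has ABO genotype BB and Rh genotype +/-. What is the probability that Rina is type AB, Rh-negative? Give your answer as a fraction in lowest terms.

Rina's father's ABO genotype from AO × OO: 1/2 AO, 1/2 OO.
Crossing each possibility with the mother BB and summing P(type AB): 1/2·1/2 + 1/2·0 = 1/4.
Similarly for Rh via the father's Rh distribution: P(Rh-) = 1/4.
Independent loci: 1/4 × 1/4 = 1/16.

1/16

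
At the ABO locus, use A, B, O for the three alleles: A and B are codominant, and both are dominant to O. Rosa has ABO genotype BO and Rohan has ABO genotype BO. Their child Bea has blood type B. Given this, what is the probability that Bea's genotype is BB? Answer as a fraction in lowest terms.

Cross BO × BO → 1/4 BB, 1/2 BO, 1/4 OO.
Type-B genotypes among offspring: BB (1/4), BO (1/2); total 3/4.
P(BB | type B) = (1/4) / (3/4) = 1/3.

1/3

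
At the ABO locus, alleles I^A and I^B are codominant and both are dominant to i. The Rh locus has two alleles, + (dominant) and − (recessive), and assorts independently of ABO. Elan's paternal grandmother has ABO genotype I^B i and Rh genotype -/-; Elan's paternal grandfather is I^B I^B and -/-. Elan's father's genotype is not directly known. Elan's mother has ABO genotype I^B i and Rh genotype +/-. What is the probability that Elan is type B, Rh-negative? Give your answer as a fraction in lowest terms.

Elan's father's ABO genotype from I^B i × I^B I^B: 1/2 I^B I^B, 1/2 I^B i.
Crossing each possibility with the mother I^B i and summing P(type B): 1/2·1 + 1/2·3/4 = 7/8.
Similarly for Rh via the father's Rh distribution: P(Rh-) = 1/2.
Independent loci: 7/8 × 1/2 = 7/16.

7/16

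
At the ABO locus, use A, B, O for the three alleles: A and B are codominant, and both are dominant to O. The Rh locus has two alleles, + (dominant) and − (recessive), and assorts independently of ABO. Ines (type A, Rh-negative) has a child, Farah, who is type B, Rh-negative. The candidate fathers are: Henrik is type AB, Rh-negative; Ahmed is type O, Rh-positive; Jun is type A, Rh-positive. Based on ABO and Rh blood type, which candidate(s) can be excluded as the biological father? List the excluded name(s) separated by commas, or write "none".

A candidate is excluded only if no genotype consistent with his phenotype could produce a type B, Rh-negative child with a type A, Rh-negative mother.
Ahmed (type O, Rh+): no genotype consistent with that phenotype can produce a type-B Rh- child with a type-A mother.
Jun (type A, Rh+): no genotype consistent with that phenotype can produce a type-B Rh- child with a type-A mother.

Ahmed, Jun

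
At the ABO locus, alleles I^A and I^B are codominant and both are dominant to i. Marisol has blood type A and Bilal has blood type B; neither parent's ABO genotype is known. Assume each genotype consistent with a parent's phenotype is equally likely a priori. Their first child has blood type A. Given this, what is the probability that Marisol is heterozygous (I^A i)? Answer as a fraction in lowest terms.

Possible genotypes: Marisol ∈ {I^A I^A, I^A i}; Bilal ∈ {I^B I^B, I^B i}.
Weight each parental genotype pair by prior × P(type-A child):
  I^A I^A × I^B i: posterior weight 2/3.
  I^A i × I^B i: posterior weight 1/3.
Sum the posterior weight over pairs where Marisol is I^A i: 1/3.

1/3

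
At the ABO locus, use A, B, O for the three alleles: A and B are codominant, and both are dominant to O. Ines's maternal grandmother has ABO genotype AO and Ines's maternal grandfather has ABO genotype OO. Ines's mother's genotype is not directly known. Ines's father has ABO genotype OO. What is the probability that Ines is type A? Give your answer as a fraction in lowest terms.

Ines's mother's ABO genotype from AO × OO: 1/2 AO, 1/2 OO.
Crossing each possibility with the father OO and summing P(type A): 1/2·1/2 + 1/2·0 = 1/4.

1/4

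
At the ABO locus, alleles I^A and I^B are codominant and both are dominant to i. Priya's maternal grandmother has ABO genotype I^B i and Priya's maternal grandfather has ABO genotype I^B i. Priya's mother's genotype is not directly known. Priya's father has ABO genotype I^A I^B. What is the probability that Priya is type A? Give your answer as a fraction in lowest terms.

1/4

Priya's mother's ABO genotype from I^B i × I^B i: 1/4 I^B I^B, 1/2 I^B i, 1/4 i i.
Crossing each possibility with the father I^A I^B and summing P(type A): 1/4·0 + 1/2·1/4 + 1/4·1/2 = 1/4.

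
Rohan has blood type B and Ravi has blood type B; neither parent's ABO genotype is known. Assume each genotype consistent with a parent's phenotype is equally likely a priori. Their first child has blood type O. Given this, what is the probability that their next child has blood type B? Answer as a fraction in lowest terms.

Possible genotypes: Rohan ∈ {I^B I^B, I^B i}; Ravi ∈ {I^B I^B, I^B i}.
Weight each parental genotype pair by prior × P(type-O child):
  I^B i × I^B i: posterior weight 1; P(next child type B) = 3/4.
Weighted sum = 3/4.

3/4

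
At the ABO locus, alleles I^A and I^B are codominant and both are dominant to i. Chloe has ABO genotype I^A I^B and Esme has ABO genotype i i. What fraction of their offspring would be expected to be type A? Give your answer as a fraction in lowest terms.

1/2

ABO cross I^A I^B × i i → offspring phenotypes: 1/2 A, 1/2 B.
So P(type A) = 1/2.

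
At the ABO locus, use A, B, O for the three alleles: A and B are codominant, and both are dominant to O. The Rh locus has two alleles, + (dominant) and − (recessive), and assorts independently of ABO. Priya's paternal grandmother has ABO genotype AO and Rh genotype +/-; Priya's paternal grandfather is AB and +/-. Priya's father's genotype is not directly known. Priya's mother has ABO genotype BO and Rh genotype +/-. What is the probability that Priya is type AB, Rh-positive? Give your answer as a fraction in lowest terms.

3/16

Priya's father's ABO genotype from AO × AB: 1/4 AA, 1/4 AB, 1/4 AO, 1/4 BO.
Crossing each possibility with the mother BO and summing P(type AB): 1/4·1/2 + 1/4·1/4 + 1/4·1/4 + 1/4·0 = 1/4.
Similarly for Rh via the father's Rh distribution: P(Rh+) = 3/4.
Independent loci: 1/4 × 3/4 = 3/16.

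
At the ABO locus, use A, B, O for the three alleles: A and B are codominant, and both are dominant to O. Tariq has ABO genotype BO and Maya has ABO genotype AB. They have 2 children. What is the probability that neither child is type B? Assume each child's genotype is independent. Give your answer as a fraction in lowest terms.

ABO cross BO × AB → 1/4 A, 1/2 B, 1/4 AB.
So P(type B) = 1/2 per child.
P(not type B) = 1/2 for one child; (1/2)^2 = 1/4.

1/4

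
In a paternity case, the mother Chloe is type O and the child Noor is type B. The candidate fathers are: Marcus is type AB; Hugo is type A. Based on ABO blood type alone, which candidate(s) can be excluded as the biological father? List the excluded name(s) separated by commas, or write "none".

Hugo

A candidate is excluded only if no genotype consistent with his phenotype could produce a type B child with a type O mother.
Hugo (type A): no genotype consistent with that phenotype can produce a type-B child with a type-O mother.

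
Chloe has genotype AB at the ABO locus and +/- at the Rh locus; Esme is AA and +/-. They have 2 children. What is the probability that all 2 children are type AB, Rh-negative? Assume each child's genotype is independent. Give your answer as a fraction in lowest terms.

ABO cross AB × AA → 1/2 A, 1/2 AB.
Rh cross +/- × +/- → 3/4 Rh+, 1/4 Rh-; so P(type AB, Rh-negative) = 1/2 × 1/4 = 1/8 per child.
All 2 independent: (1/8)^2 = 1/64.

1/64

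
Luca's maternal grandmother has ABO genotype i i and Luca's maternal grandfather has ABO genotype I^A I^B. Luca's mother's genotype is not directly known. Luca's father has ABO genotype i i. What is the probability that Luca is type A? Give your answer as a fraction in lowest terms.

Luca's mother's ABO genotype from i i × I^A I^B: 1/2 I^A i, 1/2 I^B i.
Crossing each possibility with the father i i and summing P(type A): 1/2·1/2 + 1/2·0 = 1/4.

1/4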